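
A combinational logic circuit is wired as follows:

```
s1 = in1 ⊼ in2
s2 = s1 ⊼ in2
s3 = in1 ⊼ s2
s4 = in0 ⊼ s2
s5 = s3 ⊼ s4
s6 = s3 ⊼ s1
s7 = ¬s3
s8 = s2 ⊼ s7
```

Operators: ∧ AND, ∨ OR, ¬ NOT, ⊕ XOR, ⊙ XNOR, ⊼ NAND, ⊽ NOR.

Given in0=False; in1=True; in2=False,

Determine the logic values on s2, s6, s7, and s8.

s2 = True, s6 = True, s7 = True, s8 = False

s1 = in1 NAND in2 = True NAND False = True
s2 = s1 NAND in2 = True NAND False = True
s3 = in1 NAND s2 = True NAND True = False
s6 = s3 NAND s1 = False NAND True = True
s7 = NOT s3 = NOT False = True
s8 = s2 NAND s7 = True NAND True = False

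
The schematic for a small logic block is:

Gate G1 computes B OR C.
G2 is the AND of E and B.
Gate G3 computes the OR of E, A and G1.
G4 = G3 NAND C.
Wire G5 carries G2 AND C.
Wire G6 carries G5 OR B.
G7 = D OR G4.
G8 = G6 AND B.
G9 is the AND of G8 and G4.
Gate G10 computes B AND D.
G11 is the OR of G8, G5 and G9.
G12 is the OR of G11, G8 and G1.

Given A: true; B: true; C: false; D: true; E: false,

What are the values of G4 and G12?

G1 = B OR C = true OR false = true
G2 = E AND B = false AND true = false
G3 = E OR A OR G1 = false OR true OR true = true
G4 = G3 NAND C = true NAND false = true
G5 = G2 AND C = false AND false = false
G6 = G5 OR B = false OR true = true
G8 = G6 AND B = true AND true = true
G9 = G8 AND G4 = true AND true = true
G11 = G8 OR G5 OR G9 = true OR false OR true = true
G12 = G11 OR G8 OR G1 = true OR true OR true = true

G4 = true, G12 = true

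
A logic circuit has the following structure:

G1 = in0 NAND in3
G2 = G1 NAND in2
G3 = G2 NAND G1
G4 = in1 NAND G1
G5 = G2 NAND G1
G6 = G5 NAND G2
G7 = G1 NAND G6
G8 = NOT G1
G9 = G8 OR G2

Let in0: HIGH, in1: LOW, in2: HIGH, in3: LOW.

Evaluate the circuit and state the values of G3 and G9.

G1 = in0 NAND in3 = HIGH NAND LOW = HIGH
G2 = G1 NAND in2 = HIGH NAND HIGH = LOW
G3 = G2 NAND G1 = LOW NAND HIGH = HIGH
G8 = NOT G1 = NOT HIGH = LOW
G9 = G8 OR G2 = LOW OR LOW = LOW

G3 = HIGH; G9 = LOW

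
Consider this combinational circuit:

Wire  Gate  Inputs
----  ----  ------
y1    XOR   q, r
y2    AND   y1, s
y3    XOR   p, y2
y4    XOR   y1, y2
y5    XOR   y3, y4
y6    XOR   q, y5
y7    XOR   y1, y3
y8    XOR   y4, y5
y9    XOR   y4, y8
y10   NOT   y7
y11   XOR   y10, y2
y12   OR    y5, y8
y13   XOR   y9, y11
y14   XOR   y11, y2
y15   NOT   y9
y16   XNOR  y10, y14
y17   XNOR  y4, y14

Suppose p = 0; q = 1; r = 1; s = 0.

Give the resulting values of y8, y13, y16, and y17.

y8 = 0, y13 = 1, y16 = 1, y17 = 0

y1 = q XOR r = 1 XOR 1 = 0
y2 = y1 AND s = 0 AND 0 = 0
y3 = p XOR y2 = 0 XOR 0 = 0
y4 = y1 XOR y2 = 0 XOR 0 = 0
y5 = y3 XOR y4 = 0 XOR 0 = 0
y7 = y1 XOR y3 = 0 XOR 0 = 0
y8 = y4 XOR y5 = 0 XOR 0 = 0
y9 = y4 XOR y8 = 0 XOR 0 = 0
y10 = NOT y7 = NOT 0 = 1
y11 = y10 XOR y2 = 1 XOR 0 = 1
y13 = y9 XOR y11 = 0 XOR 1 = 1
y14 = y11 XOR y2 = 1 XOR 0 = 1
y16 = y10 XNOR y14 = 1 XNOR 1 = 1
y17 = y4 XNOR y14 = 0 XNOR 1 = 0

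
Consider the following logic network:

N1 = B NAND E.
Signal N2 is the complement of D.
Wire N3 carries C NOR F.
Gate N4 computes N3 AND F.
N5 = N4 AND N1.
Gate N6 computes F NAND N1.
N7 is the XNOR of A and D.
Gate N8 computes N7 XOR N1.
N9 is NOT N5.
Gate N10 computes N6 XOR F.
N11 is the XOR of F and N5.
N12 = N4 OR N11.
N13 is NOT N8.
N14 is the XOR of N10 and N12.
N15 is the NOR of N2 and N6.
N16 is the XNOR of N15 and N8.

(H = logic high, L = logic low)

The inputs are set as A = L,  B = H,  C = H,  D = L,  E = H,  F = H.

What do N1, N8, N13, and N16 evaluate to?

N1 = L  N8 = H  N13 = L  N16 = L

N1 = B NAND E = H NAND H = L
N2 = NOT D = NOT L = H
N6 = F NAND N1 = H NAND L = H
N7 = A XNOR D = L XNOR L = H
N8 = N7 XOR N1 = H XOR L = H
N13 = NOT N8 = NOT H = L
N15 = N2 NOR N6 = H NOR H = L
N16 = N15 XNOR N8 = L XNOR H = L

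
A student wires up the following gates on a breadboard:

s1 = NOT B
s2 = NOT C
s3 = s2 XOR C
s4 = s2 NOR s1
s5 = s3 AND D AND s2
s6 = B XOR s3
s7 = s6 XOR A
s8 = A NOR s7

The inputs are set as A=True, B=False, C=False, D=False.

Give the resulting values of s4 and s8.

s4 = False  s8 = False

s1 = NOT B = NOT False = True
s2 = NOT C = NOT False = True
s3 = s2 XOR C = True XOR False = True
s4 = s2 NOR s1 = True NOR True = False
s6 = B XOR s3 = False XOR True = True
s7 = s6 XOR A = True XOR True = False
s8 = A NOR s7 = True NOR False = False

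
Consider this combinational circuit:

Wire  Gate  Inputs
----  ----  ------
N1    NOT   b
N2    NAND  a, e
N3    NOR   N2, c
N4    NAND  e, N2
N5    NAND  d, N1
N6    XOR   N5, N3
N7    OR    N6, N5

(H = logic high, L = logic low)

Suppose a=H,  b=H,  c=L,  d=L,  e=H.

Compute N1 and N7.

N1 = L; N7 = H

N1 = NOT b = NOT H = L
N2 = a NAND e = H NAND H = L
N3 = N2 NOR c = L NOR L = H
N5 = d NAND N1 = L NAND L = H
N6 = N5 XOR N3 = H XOR H = L
N7 = N6 OR N5 = L OR H = H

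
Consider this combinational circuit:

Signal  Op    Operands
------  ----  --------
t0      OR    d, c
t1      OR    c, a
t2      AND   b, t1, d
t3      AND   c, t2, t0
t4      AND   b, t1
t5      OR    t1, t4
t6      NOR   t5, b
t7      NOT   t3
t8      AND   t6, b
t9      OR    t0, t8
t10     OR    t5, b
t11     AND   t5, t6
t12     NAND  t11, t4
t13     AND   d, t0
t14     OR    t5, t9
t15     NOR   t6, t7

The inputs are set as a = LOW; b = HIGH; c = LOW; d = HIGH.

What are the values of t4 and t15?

t4 = LOW  t15 = LOW

t0 = d OR c = HIGH OR LOW = HIGH
t1 = c OR a = LOW OR LOW = LOW
t2 = b AND t1 AND d = HIGH AND LOW AND HIGH = LOW
t3 = c AND t2 AND t0 = LOW AND LOW AND HIGH = LOW
t4 = b AND t1 = HIGH AND LOW = LOW
t5 = t1 OR t4 = LOW OR LOW = LOW
t6 = t5 NOR b = LOW NOR HIGH = LOW
t7 = NOT t3 = NOT LOW = HIGH
t15 = t6 NOR t7 = LOW NOR HIGH = LOW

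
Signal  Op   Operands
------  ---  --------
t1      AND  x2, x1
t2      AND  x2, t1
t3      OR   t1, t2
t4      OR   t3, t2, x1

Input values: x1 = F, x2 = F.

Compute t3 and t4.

t3 = F  t4 = F

t1 = x2 AND x1 = F AND F = F
t2 = x2 AND t1 = F AND F = F
t3 = t1 OR t2 = F OR F = F
t4 = t3 OR t2 OR x1 = F OR F OR F = F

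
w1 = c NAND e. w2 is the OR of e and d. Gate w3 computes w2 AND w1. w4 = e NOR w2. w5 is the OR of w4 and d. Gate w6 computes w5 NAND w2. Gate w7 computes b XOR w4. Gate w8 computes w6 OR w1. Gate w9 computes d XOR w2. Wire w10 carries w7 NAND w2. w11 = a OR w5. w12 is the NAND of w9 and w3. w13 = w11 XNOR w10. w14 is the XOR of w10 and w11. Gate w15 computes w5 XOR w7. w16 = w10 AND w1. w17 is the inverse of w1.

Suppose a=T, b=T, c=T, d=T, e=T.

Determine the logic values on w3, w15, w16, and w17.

w3 = F; w15 = F; w16 = F; w17 = T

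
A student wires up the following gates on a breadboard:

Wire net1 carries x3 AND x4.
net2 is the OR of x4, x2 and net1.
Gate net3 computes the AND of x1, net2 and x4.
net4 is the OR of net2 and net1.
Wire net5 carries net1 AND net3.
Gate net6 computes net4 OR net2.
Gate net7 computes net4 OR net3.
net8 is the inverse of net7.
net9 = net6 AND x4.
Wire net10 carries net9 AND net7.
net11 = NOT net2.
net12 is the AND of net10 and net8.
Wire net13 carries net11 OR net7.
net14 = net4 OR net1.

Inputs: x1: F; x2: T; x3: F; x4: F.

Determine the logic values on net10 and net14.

net10 = F, net14 = T

net1 = x3 AND x4 = F AND F = F
net2 = x4 OR x2 OR net1 = F OR T OR F = T
net3 = x1 AND net2 AND x4 = F AND T AND F = F
net4 = net2 OR net1 = T OR F = T
net6 = net4 OR net2 = T OR T = T
net7 = net4 OR net3 = T OR F = T
net9 = net6 AND x4 = T AND F = F
net10 = net9 AND net7 = F AND T = F
net14 = net4 OR net1 = T OR F = T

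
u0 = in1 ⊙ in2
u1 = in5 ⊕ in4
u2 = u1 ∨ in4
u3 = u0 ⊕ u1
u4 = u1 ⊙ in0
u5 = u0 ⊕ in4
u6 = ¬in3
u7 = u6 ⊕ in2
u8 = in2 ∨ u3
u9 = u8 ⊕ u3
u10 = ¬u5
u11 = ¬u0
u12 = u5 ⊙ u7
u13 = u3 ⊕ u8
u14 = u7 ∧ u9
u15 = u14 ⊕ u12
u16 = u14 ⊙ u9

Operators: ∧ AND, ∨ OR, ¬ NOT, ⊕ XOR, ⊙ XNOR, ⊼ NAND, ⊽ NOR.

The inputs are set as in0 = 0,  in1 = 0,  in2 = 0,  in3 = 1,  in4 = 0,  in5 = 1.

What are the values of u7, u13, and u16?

u7 = 0; u13 = 0; u16 = 1

u0 = in1 XNOR in2 = 0 XNOR 0 = 1
u1 = in5 XOR in4 = 1 XOR 0 = 1
u3 = u0 XOR u1 = 1 XOR 1 = 0
u6 = NOT in3 = NOT 1 = 0
u7 = u6 XOR in2 = 0 XOR 0 = 0
u8 = in2 OR u3 = 0 OR 0 = 0
u9 = u8 XOR u3 = 0 XOR 0 = 0
u13 = u3 XOR u8 = 0 XOR 0 = 0
u14 = u7 AND u9 = 0 AND 0 = 0
u16 = u14 XNOR u9 = 0 XNOR 0 = 1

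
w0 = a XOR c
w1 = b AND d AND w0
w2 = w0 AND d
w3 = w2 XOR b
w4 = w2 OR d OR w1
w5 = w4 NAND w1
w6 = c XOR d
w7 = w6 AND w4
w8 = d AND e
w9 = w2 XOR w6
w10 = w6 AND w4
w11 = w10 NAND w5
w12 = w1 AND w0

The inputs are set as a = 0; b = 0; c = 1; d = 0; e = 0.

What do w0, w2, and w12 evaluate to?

w0 = a XOR c = 0 XOR 1 = 1
w1 = b AND d AND w0 = 0 AND 0 AND 1 = 0
w2 = w0 AND d = 1 AND 0 = 0
w12 = w1 AND w0 = 0 AND 1 = 0

w0 = 1, w2 = 0, w12 = 0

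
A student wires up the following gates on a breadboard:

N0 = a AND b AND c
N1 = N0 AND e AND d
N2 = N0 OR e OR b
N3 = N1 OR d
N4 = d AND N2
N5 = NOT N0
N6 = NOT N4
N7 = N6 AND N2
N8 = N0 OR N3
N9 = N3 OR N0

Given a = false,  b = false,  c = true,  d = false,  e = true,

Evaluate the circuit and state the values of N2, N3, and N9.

N0 = a AND b AND c = false AND false AND true = false
N1 = N0 AND e AND d = false AND true AND false = false
N2 = N0 OR e OR b = false OR true OR false = true
N3 = N1 OR d = false OR false = false
N9 = N3 OR N0 = false OR false = false

N2 = true, N3 = false, N9 = false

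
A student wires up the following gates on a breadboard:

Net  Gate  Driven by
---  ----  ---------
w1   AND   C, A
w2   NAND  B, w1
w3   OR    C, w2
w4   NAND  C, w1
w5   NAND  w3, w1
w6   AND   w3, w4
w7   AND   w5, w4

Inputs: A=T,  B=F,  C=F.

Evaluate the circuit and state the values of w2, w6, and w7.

w2 = T, w6 = T, w7 = T

w1 = C AND A = F AND T = F
w2 = B NAND w1 = F NAND F = T
w3 = C OR w2 = F OR T = T
w4 = C NAND w1 = F NAND F = T
w5 = w3 NAND w1 = T NAND F = T
w6 = w3 AND w4 = T AND T = T
w7 = w5 AND w4 = T AND T = T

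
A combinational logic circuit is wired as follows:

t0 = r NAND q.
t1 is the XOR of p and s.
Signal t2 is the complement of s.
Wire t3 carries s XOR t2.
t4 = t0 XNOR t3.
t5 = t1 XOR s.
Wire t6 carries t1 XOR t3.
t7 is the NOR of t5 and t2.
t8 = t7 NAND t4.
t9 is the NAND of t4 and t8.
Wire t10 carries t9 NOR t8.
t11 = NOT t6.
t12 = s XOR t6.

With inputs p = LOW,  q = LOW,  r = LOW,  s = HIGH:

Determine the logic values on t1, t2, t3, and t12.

t1 = p XOR s = LOW XOR HIGH = HIGH
t2 = NOT s = NOT HIGH = LOW
t3 = s XOR t2 = HIGH XOR LOW = HIGH
t6 = t1 XOR t3 = HIGH XOR HIGH = LOW
t12 = s XOR t6 = HIGH XOR LOW = HIGH

t1 = HIGH, t2 = LOW, t3 = HIGH, t12 = HIGH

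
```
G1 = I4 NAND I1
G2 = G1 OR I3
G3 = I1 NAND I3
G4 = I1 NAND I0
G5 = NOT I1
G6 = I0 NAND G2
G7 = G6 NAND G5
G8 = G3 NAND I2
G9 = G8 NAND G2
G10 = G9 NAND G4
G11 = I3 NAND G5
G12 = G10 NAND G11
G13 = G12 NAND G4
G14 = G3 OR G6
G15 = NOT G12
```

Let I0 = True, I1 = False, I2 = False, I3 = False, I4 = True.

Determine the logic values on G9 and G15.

G1 = I4 NAND I1 = True NAND False = True
G2 = G1 OR I3 = True OR False = True
G3 = I1 NAND I3 = False NAND False = True
G4 = I1 NAND I0 = False NAND True = True
G5 = NOT I1 = NOT False = True
G8 = G3 NAND I2 = True NAND False = True
G9 = G8 NAND G2 = True NAND True = False
G10 = G9 NAND G4 = False NAND True = True
G11 = I3 NAND G5 = False NAND True = True
G12 = G10 NAND G11 = True NAND True = False
G15 = NOT G12 = NOT False = True

G9 = False, G15 = True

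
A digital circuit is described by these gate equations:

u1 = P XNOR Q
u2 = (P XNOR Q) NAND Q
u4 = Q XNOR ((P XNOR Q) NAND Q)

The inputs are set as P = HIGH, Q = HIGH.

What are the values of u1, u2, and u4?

u1 = HIGH, u2 = LOW, u4 = LOW

u1 = HIGH XNOR HIGH = HIGH
u2 = (HIGH XNOR HIGH) NAND HIGH = LOW
u4 = HIGH XNOR ((HIGH XNOR HIGH) NAND HIGH) = LOW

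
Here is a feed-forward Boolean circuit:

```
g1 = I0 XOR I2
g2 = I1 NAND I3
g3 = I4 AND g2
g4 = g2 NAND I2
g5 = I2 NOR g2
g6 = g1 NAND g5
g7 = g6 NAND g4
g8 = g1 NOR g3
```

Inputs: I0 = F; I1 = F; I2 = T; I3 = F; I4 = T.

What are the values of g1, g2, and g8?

g1 = T  g2 = T  g8 = F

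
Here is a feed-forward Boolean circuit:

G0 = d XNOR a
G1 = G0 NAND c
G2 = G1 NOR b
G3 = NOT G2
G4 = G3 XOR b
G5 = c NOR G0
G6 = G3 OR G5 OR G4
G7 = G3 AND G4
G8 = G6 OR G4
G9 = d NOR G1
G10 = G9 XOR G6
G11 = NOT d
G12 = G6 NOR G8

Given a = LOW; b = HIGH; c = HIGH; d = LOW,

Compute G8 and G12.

G0 = d XNOR a = LOW XNOR LOW = HIGH
G1 = G0 NAND c = HIGH NAND HIGH = LOW
G2 = G1 NOR b = LOW NOR HIGH = LOW
G3 = NOT G2 = NOT LOW = HIGH
G4 = G3 XOR b = HIGH XOR HIGH = LOW
G5 = c NOR G0 = HIGH NOR HIGH = LOW
G6 = G3 OR G5 OR G4 = HIGH OR LOW OR LOW = HIGH
G8 = G6 OR G4 = HIGH OR LOW = HIGH
G12 = G6 NOR G8 = HIGH NOR HIGH = LOW

G8 = HIGH  G12 = LOW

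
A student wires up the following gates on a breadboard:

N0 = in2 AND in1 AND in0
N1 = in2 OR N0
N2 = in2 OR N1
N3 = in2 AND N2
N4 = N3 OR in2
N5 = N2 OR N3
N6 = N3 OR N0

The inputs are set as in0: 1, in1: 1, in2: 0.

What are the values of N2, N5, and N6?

N2 = 0, N5 = 0, N6 = 0

N0 = in2 AND in1 AND in0 = 0 AND 1 AND 1 = 0
N1 = in2 OR N0 = 0 OR 0 = 0
N2 = in2 OR N1 = 0 OR 0 = 0
N3 = in2 AND N2 = 0 AND 0 = 0
N5 = N2 OR N3 = 0 OR 0 = 0
N6 = N3 OR N0 = 0 OR 0 = 0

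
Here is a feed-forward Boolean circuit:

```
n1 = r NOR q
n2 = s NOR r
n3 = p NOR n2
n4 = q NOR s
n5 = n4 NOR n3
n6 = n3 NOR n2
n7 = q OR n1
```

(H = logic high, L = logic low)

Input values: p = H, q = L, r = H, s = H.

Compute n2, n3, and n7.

n2 = L; n3 = L; n7 = L

n1 = r NOR q = H NOR L = L
n2 = s NOR r = H NOR H = L
n3 = p NOR n2 = H NOR L = L
n7 = q OR n1 = L OR L = L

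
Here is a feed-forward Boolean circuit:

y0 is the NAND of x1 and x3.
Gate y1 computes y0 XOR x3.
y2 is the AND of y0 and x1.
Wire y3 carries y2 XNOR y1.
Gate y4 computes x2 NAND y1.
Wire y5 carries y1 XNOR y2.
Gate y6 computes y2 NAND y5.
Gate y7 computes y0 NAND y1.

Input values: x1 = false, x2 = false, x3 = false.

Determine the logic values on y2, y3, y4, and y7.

y2 = false, y3 = false, y4 = true, y7 = false

y0 = x1 NAND x3 = false NAND false = true
y1 = y0 XOR x3 = true XOR false = true
y2 = y0 AND x1 = true AND false = false
y3 = y2 XNOR y1 = false XNOR true = false
y4 = x2 NAND y1 = false NAND true = true
y7 = y0 NAND y1 = true NAND true = false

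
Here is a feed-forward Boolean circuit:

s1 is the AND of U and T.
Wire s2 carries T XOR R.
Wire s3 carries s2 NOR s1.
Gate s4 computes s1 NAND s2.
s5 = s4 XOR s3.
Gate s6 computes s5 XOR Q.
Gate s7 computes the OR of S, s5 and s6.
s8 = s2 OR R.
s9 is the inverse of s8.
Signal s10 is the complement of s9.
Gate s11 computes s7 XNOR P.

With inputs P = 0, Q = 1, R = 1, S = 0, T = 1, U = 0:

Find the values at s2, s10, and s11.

s1 = U AND T = 0 AND 1 = 0
s2 = T XOR R = 1 XOR 1 = 0
s3 = s2 NOR s1 = 0 NOR 0 = 1
s4 = s1 NAND s2 = 0 NAND 0 = 1
s5 = s4 XOR s3 = 1 XOR 1 = 0
s6 = s5 XOR Q = 0 XOR 1 = 1
s7 = S OR s5 OR s6 = 0 OR 0 OR 1 = 1
s8 = s2 OR R = 0 OR 1 = 1
s9 = NOT s8 = NOT 1 = 0
s10 = NOT s9 = NOT 0 = 1
s11 = s7 XNOR P = 1 XNOR 0 = 0

s2 = 0, s10 = 1, s11 = 0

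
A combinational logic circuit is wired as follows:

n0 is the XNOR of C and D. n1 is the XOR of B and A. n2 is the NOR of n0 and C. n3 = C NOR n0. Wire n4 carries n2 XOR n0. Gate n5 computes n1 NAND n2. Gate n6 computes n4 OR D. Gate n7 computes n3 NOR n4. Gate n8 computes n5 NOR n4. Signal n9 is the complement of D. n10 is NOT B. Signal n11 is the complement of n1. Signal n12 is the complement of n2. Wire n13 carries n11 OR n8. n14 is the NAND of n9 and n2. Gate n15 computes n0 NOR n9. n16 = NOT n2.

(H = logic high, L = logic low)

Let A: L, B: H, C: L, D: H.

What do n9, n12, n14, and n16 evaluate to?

n0 = C XNOR D = L XNOR H = L
n2 = n0 NOR C = L NOR L = H
n9 = NOT D = NOT H = L
n12 = NOT n2 = NOT H = L
n14 = n9 NAND n2 = L NAND H = H
n16 = NOT n2 = NOT H = L

n9 = L, n12 = L, n14 = H, n16 = L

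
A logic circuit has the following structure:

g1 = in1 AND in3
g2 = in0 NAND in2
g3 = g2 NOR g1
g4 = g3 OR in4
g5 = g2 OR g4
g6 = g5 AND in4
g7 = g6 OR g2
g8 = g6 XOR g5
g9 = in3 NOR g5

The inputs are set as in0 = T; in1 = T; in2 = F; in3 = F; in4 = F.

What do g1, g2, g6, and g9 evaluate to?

g1 = in1 AND in3 = T AND F = F
g2 = in0 NAND in2 = T NAND F = T
g3 = g2 NOR g1 = T NOR F = F
g4 = g3 OR in4 = F OR F = F
g5 = g2 OR g4 = T OR F = T
g6 = g5 AND in4 = T AND F = F
g9 = in3 NOR g5 = F NOR T = F

g1 = F, g2 = T, g6 = F, g9 = F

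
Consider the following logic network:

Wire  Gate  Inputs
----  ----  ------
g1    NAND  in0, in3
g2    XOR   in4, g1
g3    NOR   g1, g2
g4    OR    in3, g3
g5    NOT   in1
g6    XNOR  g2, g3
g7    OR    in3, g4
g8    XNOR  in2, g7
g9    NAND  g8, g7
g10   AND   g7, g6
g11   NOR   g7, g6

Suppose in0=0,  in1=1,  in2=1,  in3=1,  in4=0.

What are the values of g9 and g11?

g9 = 0, g11 = 0

g1 = in0 NAND in3 = 0 NAND 1 = 1
g2 = in4 XOR g1 = 0 XOR 1 = 1
g3 = g1 NOR g2 = 1 NOR 1 = 0
g4 = in3 OR g3 = 1 OR 0 = 1
g6 = g2 XNOR g3 = 1 XNOR 0 = 0
g7 = in3 OR g4 = 1 OR 1 = 1
g8 = in2 XNOR g7 = 1 XNOR 1 = 1
g9 = g8 NAND g7 = 1 NAND 1 = 0
g11 = g7 NOR g6 = 1 NOR 0 = 0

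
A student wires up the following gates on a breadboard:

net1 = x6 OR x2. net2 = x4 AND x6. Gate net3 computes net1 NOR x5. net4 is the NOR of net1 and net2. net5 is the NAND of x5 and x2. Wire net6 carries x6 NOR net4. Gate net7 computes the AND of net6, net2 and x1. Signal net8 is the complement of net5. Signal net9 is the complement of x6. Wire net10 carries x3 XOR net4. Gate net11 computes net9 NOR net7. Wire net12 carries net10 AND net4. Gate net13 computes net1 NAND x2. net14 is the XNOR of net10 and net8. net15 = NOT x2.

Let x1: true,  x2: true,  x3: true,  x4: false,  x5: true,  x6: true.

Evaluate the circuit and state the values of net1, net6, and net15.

net1 = true; net6 = false; net15 = false

net1 = x6 OR x2 = true OR true = true
net2 = x4 AND x6 = false AND true = false
net4 = net1 NOR net2 = true NOR false = false
net6 = x6 NOR net4 = true NOR false = false
net15 = NOT x2 = NOT true = false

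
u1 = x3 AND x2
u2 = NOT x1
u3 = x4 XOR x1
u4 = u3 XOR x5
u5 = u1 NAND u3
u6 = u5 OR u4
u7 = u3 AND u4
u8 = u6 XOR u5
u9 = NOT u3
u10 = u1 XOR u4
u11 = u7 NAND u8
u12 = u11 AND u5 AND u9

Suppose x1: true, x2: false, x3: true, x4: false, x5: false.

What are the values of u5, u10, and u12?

u5 = true, u10 = true, u12 = false

u1 = x3 AND x2 = true AND false = false
u3 = x4 XOR x1 = false XOR true = true
u4 = u3 XOR x5 = true XOR false = true
u5 = u1 NAND u3 = false NAND true = true
u6 = u5 OR u4 = true OR true = true
u7 = u3 AND u4 = true AND true = true
u8 = u6 XOR u5 = true XOR true = false
u9 = NOT u3 = NOT true = false
u10 = u1 XOR u4 = false XOR true = true
u11 = u7 NAND u8 = true NAND false = true
u12 = u11 AND u5 AND u9 = true AND true AND false = false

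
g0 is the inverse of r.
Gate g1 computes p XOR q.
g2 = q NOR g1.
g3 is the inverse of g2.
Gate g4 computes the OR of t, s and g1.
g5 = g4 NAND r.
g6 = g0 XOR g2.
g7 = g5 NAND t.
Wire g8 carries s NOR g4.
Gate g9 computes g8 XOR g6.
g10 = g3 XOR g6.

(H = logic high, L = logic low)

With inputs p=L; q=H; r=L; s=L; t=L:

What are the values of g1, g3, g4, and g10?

g0 = NOT r = NOT L = H
g1 = p XOR q = L XOR H = H
g2 = q NOR g1 = H NOR H = L
g3 = NOT g2 = NOT L = H
g4 = t OR s OR g1 = L OR L OR H = H
g6 = g0 XOR g2 = H XOR L = H
g10 = g3 XOR g6 = H XOR H = L

g1 = H  g3 = H  g4 = H  g10 = L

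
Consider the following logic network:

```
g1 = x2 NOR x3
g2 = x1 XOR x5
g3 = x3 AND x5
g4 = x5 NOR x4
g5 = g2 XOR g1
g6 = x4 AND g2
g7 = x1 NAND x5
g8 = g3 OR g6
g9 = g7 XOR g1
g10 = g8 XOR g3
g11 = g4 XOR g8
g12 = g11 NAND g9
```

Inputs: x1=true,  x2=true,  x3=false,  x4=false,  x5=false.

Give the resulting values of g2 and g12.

g2 = true; g12 = false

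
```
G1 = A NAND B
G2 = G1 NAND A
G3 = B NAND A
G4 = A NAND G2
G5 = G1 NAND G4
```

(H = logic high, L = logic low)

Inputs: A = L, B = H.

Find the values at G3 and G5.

G1 = A NAND B = L NAND H = H
G2 = G1 NAND A = H NAND L = H
G3 = B NAND A = H NAND L = H
G4 = A NAND G2 = L NAND H = H
G5 = G1 NAND G4 = H NAND H = L

G3 = H, G5 = L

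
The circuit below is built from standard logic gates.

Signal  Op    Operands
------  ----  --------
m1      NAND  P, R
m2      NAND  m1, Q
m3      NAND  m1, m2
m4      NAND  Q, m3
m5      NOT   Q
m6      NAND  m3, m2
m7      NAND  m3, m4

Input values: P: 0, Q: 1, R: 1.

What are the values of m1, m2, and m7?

m1 = 1  m2 = 0  m7 = 1

m1 = P NAND R = 0 NAND 1 = 1
m2 = m1 NAND Q = 1 NAND 1 = 0
m3 = m1 NAND m2 = 1 NAND 0 = 1
m4 = Q NAND m3 = 1 NAND 1 = 0
m7 = m3 NAND m4 = 1 NAND 0 = 1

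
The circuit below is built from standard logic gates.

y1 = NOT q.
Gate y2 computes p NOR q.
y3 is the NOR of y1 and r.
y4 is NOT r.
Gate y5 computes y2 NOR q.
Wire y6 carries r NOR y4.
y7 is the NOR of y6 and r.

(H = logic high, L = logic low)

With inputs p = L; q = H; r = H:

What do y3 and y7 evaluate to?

y1 = NOT q = NOT H = L
y3 = y1 NOR r = L NOR H = L
y4 = NOT r = NOT H = L
y6 = r NOR y4 = H NOR L = L
y7 = y6 NOR r = L NOR H = L

y3 = L, y7 = L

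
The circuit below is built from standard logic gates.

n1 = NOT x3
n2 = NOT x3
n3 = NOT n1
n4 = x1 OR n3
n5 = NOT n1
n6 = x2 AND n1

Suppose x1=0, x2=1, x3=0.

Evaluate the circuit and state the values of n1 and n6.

n1 = 1; n6 = 1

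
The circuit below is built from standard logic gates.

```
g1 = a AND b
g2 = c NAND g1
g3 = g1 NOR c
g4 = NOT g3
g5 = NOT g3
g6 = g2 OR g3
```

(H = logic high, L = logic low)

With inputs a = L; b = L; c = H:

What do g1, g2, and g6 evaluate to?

g1 = a AND b = L AND L = L
g2 = c NAND g1 = H NAND L = H
g3 = g1 NOR c = L NOR H = L
g6 = g2 OR g3 = H OR L = H

g1 = L  g2 = H  g6 = H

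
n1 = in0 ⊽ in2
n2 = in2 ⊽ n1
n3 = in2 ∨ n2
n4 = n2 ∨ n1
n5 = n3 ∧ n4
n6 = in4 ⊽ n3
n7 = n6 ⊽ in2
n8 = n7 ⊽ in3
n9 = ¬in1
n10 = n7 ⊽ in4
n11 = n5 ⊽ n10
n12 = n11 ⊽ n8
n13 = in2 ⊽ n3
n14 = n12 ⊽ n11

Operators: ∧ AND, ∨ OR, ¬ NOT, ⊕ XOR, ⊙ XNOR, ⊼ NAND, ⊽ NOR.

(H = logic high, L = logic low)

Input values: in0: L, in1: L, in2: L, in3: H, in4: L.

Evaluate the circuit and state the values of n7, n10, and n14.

n1 = in0 NOR in2 = L NOR L = H
n2 = in2 NOR n1 = L NOR H = L
n3 = in2 OR n2 = L OR L = L
n4 = n2 OR n1 = L OR H = H
n5 = n3 AND n4 = L AND H = L
n6 = in4 NOR n3 = L NOR L = H
n7 = n6 NOR in2 = H NOR L = L
n8 = n7 NOR in3 = L NOR H = L
n10 = n7 NOR in4 = L NOR L = H
n11 = n5 NOR n10 = L NOR H = L
n12 = n11 NOR n8 = L NOR L = H
n14 = n12 NOR n11 = H NOR L = L

n7 = L, n10 = H, n14 = L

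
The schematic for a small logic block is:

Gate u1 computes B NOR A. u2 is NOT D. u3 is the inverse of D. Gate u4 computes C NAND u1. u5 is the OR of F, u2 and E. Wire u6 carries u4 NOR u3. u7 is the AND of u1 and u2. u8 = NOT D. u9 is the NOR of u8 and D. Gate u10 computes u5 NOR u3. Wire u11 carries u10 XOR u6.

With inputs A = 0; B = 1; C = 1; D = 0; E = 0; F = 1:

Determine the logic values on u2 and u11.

u1 = B NOR A = 1 NOR 0 = 0
u2 = NOT D = NOT 0 = 1
u3 = NOT D = NOT 0 = 1
u4 = C NAND u1 = 1 NAND 0 = 1
u5 = F OR u2 OR E = 1 OR 1 OR 0 = 1
u6 = u4 NOR u3 = 1 NOR 1 = 0
u10 = u5 NOR u3 = 1 NOR 1 = 0
u11 = u10 XOR u6 = 0 XOR 0 = 0

u2 = 1, u11 = 0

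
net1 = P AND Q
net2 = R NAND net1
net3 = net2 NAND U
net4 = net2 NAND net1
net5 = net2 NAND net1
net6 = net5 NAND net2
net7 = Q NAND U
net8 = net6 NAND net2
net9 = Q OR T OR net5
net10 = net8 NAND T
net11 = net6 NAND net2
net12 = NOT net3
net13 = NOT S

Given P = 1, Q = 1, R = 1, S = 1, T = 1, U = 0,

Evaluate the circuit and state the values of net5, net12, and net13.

net1 = P AND Q = 1 AND 1 = 1
net2 = R NAND net1 = 1 NAND 1 = 0
net3 = net2 NAND U = 0 NAND 0 = 1
net5 = net2 NAND net1 = 0 NAND 1 = 1
net12 = NOT net3 = NOT 1 = 0
net13 = NOT S = NOT 1 = 0

net5 = 1, net12 = 0, net13 = 0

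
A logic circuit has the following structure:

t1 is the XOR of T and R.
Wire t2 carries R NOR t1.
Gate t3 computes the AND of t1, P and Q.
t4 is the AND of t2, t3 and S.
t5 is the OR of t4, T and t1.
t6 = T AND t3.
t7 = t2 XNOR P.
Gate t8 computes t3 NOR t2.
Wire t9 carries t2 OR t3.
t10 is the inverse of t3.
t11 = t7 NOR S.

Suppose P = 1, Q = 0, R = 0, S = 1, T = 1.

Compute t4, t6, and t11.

t1 = T XOR R = 1 XOR 0 = 1
t2 = R NOR t1 = 0 NOR 1 = 0
t3 = t1 AND P AND Q = 1 AND 1 AND 0 = 0
t4 = t2 AND t3 AND S = 0 AND 0 AND 1 = 0
t6 = T AND t3 = 1 AND 0 = 0
t7 = t2 XNOR P = 0 XNOR 1 = 0
t11 = t7 NOR S = 0 NOR 1 = 0

t4 = 0, t6 = 0, t11 = 0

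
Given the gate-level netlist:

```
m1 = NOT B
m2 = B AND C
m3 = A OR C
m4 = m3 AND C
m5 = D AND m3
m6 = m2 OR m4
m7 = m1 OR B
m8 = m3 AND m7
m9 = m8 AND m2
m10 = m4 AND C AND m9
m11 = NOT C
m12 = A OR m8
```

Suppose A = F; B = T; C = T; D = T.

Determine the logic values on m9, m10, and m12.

m1 = NOT B = NOT T = F
m2 = B AND C = T AND T = T
m3 = A OR C = F OR T = T
m4 = m3 AND C = T AND T = T
m7 = m1 OR B = F OR T = T
m8 = m3 AND m7 = T AND T = T
m9 = m8 AND m2 = T AND T = T
m10 = m4 AND C AND m9 = T AND T AND T = T
m12 = A OR m8 = F OR T = T

m9 = T, m10 = T, m12 = T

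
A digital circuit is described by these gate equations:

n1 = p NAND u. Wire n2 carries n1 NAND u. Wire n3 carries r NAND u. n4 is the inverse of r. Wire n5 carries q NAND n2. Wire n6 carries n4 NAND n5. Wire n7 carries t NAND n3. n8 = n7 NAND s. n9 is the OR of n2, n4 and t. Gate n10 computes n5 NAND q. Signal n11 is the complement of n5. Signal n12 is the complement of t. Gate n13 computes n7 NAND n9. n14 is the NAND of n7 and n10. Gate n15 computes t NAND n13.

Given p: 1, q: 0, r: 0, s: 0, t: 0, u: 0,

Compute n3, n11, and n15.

n1 = p NAND u = 1 NAND 0 = 1
n2 = n1 NAND u = 1 NAND 0 = 1
n3 = r NAND u = 0 NAND 0 = 1
n4 = NOT r = NOT 0 = 1
n5 = q NAND n2 = 0 NAND 1 = 1
n7 = t NAND n3 = 0 NAND 1 = 1
n9 = n2 OR n4 OR t = 1 OR 1 OR 0 = 1
n11 = NOT n5 = NOT 1 = 0
n13 = n7 NAND n9 = 1 NAND 1 = 0
n15 = t NAND n13 = 0 NAND 0 = 1

n3 = 1, n11 = 0, n15 = 1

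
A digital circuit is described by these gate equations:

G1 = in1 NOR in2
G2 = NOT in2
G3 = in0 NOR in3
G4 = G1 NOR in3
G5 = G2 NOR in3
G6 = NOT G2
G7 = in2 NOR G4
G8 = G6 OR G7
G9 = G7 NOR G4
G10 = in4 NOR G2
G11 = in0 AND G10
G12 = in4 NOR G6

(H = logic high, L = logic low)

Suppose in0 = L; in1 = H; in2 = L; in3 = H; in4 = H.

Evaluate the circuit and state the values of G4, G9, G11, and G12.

G4 = L  G9 = L  G11 = L  G12 = L

G1 = in1 NOR in2 = H NOR L = L
G2 = NOT in2 = NOT L = H
G4 = G1 NOR in3 = L NOR H = L
G6 = NOT G2 = NOT H = L
G7 = in2 NOR G4 = L NOR L = H
G9 = G7 NOR G4 = H NOR L = L
G10 = in4 NOR G2 = H NOR H = L
G11 = in0 AND G10 = L AND L = L
G12 = in4 NOR G6 = H NOR L = L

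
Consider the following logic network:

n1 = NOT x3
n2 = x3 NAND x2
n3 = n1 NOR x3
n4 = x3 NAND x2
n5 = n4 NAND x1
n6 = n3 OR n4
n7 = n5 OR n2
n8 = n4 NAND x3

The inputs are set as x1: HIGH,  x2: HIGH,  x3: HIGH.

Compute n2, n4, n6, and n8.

n2 = LOW; n4 = LOW; n6 = LOW; n8 = HIGH

n1 = NOT x3 = NOT HIGH = LOW
n2 = x3 NAND x2 = HIGH NAND HIGH = LOW
n3 = n1 NOR x3 = LOW NOR HIGH = LOW
n4 = x3 NAND x2 = HIGH NAND HIGH = LOW
n6 = n3 OR n4 = LOW OR LOW = LOW
n8 = n4 NAND x3 = LOW NAND HIGH = HIGH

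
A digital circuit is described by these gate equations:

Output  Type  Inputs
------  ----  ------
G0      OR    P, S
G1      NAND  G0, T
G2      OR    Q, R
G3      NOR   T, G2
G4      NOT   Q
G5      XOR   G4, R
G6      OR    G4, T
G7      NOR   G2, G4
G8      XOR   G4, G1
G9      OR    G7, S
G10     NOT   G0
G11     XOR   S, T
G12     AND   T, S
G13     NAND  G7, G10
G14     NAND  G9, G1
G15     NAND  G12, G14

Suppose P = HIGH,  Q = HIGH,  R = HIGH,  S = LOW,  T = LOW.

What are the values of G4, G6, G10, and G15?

G0 = P OR S = HIGH OR LOW = HIGH
G1 = G0 NAND T = HIGH NAND LOW = HIGH
G2 = Q OR R = HIGH OR HIGH = HIGH
G4 = NOT Q = NOT HIGH = LOW
G6 = G4 OR T = LOW OR LOW = LOW
G7 = G2 NOR G4 = HIGH NOR LOW = LOW
G9 = G7 OR S = LOW OR LOW = LOW
G10 = NOT G0 = NOT HIGH = LOW
G12 = T AND S = LOW AND LOW = LOW
G14 = G9 NAND G1 = LOW NAND HIGH = HIGH
G15 = G12 NAND G14 = LOW NAND HIGH = HIGH

G4 = LOW, G6 = LOW, G10 = LOW, G15 = HIGH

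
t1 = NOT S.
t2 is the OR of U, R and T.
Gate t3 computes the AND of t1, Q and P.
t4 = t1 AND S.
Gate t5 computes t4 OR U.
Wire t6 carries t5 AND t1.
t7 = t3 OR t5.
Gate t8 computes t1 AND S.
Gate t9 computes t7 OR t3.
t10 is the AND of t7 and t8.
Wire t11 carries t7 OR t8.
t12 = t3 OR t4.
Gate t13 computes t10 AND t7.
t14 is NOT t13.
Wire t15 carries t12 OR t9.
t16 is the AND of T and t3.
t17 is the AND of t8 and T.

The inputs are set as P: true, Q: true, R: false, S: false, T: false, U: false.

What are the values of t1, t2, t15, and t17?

t1 = NOT S = NOT false = true
t2 = U OR R OR T = false OR false OR false = false
t3 = t1 AND Q AND P = true AND true AND true = true
t4 = t1 AND S = true AND false = false
t5 = t4 OR U = false OR false = false
t7 = t3 OR t5 = true OR false = true
t8 = t1 AND S = true AND false = false
t9 = t7 OR t3 = true OR true = true
t12 = t3 OR t4 = true OR false = true
t15 = t12 OR t9 = true OR true = true
t17 = t8 AND T = false AND false = false

t1 = true, t2 = false, t15 = true, t17 = false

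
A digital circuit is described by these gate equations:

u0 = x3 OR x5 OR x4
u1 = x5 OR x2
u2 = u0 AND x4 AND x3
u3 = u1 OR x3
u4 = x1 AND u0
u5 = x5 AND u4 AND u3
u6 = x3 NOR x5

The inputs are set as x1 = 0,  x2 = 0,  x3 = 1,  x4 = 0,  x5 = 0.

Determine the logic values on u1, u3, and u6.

u1 = 0, u3 = 1, u6 = 0

u1 = x5 OR x2 = 0 OR 0 = 0
u3 = u1 OR x3 = 0 OR 1 = 1
u6 = x3 NOR x5 = 1 NOR 0 = 0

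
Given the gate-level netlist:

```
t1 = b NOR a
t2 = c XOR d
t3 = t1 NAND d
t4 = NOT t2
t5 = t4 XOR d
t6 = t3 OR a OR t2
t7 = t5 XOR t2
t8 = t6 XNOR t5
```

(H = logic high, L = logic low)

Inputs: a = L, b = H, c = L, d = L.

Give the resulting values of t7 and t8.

t7 = H, t8 = H

t1 = b NOR a = H NOR L = L
t2 = c XOR d = L XOR L = L
t3 = t1 NAND d = L NAND L = H
t4 = NOT t2 = NOT L = H
t5 = t4 XOR d = H XOR L = H
t6 = t3 OR a OR t2 = H OR L OR L = H
t7 = t5 XOR t2 = H XOR L = H
t8 = t6 XNOR t5 = H XNOR H = H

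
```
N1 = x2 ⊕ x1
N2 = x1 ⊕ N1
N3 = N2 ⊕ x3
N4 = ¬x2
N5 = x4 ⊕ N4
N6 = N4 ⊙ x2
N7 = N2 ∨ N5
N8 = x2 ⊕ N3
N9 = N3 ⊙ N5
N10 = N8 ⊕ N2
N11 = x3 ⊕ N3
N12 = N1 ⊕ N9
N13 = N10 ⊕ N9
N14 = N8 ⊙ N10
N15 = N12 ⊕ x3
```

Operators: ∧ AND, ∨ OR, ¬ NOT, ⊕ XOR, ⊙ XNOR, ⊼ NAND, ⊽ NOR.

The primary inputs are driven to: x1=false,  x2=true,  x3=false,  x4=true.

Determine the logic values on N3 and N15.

N1 = x2 XOR x1 = true XOR false = true
N2 = x1 XOR N1 = false XOR true = true
N3 = N2 XOR x3 = true XOR false = true
N4 = NOT x2 = NOT true = false
N5 = x4 XOR N4 = true XOR false = true
N9 = N3 XNOR N5 = true XNOR true = true
N12 = N1 XOR N9 = true XOR true = false
N15 = N12 XOR x3 = false XOR false = false

N3 = true, N15 = false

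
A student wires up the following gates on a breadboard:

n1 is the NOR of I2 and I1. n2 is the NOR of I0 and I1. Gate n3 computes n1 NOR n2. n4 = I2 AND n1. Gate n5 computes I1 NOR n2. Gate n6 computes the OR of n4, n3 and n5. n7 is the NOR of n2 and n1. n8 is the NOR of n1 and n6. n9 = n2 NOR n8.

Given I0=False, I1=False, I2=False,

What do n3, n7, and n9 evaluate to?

n3 = False, n7 = False, n9 = False

n1 = I2 NOR I1 = False NOR False = True
n2 = I0 NOR I1 = False NOR False = True
n3 = n1 NOR n2 = True NOR True = False
n4 = I2 AND n1 = False AND True = False
n5 = I1 NOR n2 = False NOR True = False
n6 = n4 OR n3 OR n5 = False OR False OR False = False
n7 = n2 NOR n1 = True NOR True = False
n8 = n1 NOR n6 = True NOR False = False
n9 = n2 NOR n8 = True NOR False = False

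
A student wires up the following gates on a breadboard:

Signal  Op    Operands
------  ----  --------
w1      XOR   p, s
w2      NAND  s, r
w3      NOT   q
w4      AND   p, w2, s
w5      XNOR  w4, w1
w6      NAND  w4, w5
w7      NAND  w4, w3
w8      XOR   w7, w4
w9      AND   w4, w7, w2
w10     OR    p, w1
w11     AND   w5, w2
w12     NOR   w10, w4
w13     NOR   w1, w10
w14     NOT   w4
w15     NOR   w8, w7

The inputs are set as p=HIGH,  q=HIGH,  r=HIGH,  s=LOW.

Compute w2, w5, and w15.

w2 = HIGH, w5 = LOW, w15 = LOW

w1 = p XOR s = HIGH XOR LOW = HIGH
w2 = s NAND r = LOW NAND HIGH = HIGH
w3 = NOT q = NOT HIGH = LOW
w4 = p AND w2 AND s = HIGH AND HIGH AND LOW = LOW
w5 = w4 XNOR w1 = LOW XNOR HIGH = LOW
w7 = w4 NAND w3 = LOW NAND LOW = HIGH
w8 = w7 XOR w4 = HIGH XOR LOW = HIGH
w15 = w8 NOR w7 = HIGH NOR HIGH = LOW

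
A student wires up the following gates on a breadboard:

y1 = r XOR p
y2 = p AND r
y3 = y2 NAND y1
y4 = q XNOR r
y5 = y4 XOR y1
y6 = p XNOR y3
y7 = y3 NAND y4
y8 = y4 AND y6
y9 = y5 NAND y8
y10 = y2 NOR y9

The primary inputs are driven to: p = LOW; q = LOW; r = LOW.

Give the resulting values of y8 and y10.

y1 = r XOR p = LOW XOR LOW = LOW
y2 = p AND r = LOW AND LOW = LOW
y3 = y2 NAND y1 = LOW NAND LOW = HIGH
y4 = q XNOR r = LOW XNOR LOW = HIGH
y5 = y4 XOR y1 = HIGH XOR LOW = HIGH
y6 = p XNOR y3 = LOW XNOR HIGH = LOW
y8 = y4 AND y6 = HIGH AND LOW = LOW
y9 = y5 NAND y8 = HIGH NAND LOW = HIGH
y10 = y2 NOR y9 = LOW NOR HIGH = LOW

y8 = LOW, y10 = LOW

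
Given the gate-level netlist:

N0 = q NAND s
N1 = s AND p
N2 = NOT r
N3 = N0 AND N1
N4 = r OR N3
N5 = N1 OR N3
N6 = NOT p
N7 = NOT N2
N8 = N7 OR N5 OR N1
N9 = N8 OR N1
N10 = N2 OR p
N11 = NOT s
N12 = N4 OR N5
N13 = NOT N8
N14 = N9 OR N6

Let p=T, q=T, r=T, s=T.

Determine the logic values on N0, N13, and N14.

N0 = F  N13 = F  N14 = T

N0 = q NAND s = T NAND T = F
N1 = s AND p = T AND T = T
N2 = NOT r = NOT T = F
N3 = N0 AND N1 = F AND T = F
N5 = N1 OR N3 = T OR F = T
N6 = NOT p = NOT T = F
N7 = NOT N2 = NOT F = T
N8 = N7 OR N5 OR N1 = T OR T OR T = T
N9 = N8 OR N1 = T OR T = T
N13 = NOT N8 = NOT T = F
N14 = N9 OR N6 = T OR F = T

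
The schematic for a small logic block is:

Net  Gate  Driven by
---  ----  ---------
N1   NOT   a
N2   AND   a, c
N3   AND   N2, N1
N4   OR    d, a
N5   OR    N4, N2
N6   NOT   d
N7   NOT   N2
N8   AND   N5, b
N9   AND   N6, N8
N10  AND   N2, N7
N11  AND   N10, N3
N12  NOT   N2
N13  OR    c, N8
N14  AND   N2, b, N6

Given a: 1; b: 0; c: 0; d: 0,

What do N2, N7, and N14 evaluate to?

N2 = 0  N7 = 1  N14 = 0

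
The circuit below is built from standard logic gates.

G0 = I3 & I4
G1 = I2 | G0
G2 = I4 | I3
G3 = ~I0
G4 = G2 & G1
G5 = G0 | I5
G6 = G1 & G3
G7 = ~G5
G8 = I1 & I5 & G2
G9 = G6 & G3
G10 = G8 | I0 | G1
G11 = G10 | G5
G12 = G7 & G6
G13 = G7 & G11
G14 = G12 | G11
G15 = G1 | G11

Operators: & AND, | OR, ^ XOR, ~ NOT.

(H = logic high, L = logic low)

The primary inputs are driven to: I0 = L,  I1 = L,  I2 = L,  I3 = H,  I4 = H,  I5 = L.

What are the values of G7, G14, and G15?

G7 = L, G14 = H, G15 = H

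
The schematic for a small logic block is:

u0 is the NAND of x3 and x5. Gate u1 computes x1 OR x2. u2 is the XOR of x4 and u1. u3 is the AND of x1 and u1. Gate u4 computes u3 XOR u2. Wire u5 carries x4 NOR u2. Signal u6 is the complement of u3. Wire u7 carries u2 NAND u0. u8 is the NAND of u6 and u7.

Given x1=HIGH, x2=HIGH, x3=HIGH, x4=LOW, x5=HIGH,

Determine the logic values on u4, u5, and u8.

u0 = x3 NAND x5 = HIGH NAND HIGH = LOW
u1 = x1 OR x2 = HIGH OR HIGH = HIGH
u2 = x4 XOR u1 = LOW XOR HIGH = HIGH
u3 = x1 AND u1 = HIGH AND HIGH = HIGH
u4 = u3 XOR u2 = HIGH XOR HIGH = LOW
u5 = x4 NOR u2 = LOW NOR HIGH = LOW
u6 = NOT u3 = NOT HIGH = LOW
u7 = u2 NAND u0 = HIGH NAND LOW = HIGH
u8 = u6 NAND u7 = LOW NAND HIGH = HIGH

u4 = LOW, u5 = LOW, u8 = HIGH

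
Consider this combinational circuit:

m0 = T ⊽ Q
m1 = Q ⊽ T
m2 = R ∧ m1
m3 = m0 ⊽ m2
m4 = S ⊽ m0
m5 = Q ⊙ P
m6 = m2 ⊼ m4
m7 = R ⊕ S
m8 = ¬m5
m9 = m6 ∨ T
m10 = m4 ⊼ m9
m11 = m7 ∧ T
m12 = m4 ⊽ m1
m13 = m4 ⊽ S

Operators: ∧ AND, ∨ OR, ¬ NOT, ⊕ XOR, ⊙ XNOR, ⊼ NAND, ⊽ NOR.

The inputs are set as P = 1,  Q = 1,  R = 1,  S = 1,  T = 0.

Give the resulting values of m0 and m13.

m0 = T NOR Q = 0 NOR 1 = 0
m4 = S NOR m0 = 1 NOR 0 = 0
m13 = m4 NOR S = 0 NOR 1 = 0

m0 = 0, m13 = 0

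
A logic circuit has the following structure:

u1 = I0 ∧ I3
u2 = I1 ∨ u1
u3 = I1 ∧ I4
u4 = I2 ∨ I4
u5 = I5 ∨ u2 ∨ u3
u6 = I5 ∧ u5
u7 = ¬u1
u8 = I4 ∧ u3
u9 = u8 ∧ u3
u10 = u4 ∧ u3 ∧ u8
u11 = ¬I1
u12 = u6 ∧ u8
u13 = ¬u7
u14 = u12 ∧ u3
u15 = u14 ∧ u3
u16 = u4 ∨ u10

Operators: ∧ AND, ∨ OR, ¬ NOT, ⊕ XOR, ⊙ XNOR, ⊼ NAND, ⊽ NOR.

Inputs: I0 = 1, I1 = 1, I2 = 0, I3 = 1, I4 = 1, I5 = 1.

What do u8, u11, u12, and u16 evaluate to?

u8 = 1  u11 = 0  u12 = 1  u16 = 1

u1 = I0 AND I3 = 1 AND 1 = 1
u2 = I1 OR u1 = 1 OR 1 = 1
u3 = I1 AND I4 = 1 AND 1 = 1
u4 = I2 OR I4 = 0 OR 1 = 1
u5 = I5 OR u2 OR u3 = 1 OR 1 OR 1 = 1
u6 = I5 AND u5 = 1 AND 1 = 1
u8 = I4 AND u3 = 1 AND 1 = 1
u10 = u4 AND u3 AND u8 = 1 AND 1 AND 1 = 1
u11 = NOT I1 = NOT 1 = 0
u12 = u6 AND u8 = 1 AND 1 = 1
u16 = u4 OR u10 = 1 OR 1 = 1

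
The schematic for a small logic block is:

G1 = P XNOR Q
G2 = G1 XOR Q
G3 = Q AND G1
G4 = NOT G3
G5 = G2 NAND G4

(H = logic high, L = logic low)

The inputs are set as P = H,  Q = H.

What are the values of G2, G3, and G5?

G2 = L, G3 = H, G5 = H

G1 = P XNOR Q = H XNOR H = H
G2 = G1 XOR Q = H XOR H = L
G3 = Q AND G1 = H AND H = H
G4 = NOT G3 = NOT H = L
G5 = G2 NAND G4 = L NAND L = H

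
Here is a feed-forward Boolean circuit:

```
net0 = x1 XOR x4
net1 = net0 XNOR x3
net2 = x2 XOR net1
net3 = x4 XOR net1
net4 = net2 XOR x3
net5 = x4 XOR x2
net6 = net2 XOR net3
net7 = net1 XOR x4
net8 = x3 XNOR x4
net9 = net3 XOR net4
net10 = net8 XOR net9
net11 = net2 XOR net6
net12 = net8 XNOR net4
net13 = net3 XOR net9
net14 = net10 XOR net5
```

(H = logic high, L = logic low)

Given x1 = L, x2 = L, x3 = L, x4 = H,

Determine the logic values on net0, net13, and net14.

net0 = H, net13 = L, net14 = L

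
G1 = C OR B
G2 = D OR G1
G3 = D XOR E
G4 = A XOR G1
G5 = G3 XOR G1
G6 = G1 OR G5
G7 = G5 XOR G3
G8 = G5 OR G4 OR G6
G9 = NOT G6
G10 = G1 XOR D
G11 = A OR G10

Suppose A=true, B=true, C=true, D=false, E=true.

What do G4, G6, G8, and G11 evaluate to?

G1 = C OR B = true OR true = true
G3 = D XOR E = false XOR true = true
G4 = A XOR G1 = true XOR true = false
G5 = G3 XOR G1 = true XOR true = false
G6 = G1 OR G5 = true OR false = true
G8 = G5 OR G4 OR G6 = false OR false OR true = true
G10 = G1 XOR D = true XOR false = true
G11 = A OR G10 = true OR true = true

G4 = false, G6 = true, G8 = true, G11 = true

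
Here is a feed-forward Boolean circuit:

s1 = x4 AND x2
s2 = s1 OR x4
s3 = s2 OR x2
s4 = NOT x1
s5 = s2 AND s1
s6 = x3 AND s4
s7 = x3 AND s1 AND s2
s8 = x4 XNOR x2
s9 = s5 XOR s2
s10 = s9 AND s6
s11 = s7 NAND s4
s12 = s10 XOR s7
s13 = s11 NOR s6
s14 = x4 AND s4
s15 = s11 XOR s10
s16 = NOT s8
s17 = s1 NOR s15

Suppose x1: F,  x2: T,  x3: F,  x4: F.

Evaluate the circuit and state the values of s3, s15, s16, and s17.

s3 = T, s15 = T, s16 = T, s17 = F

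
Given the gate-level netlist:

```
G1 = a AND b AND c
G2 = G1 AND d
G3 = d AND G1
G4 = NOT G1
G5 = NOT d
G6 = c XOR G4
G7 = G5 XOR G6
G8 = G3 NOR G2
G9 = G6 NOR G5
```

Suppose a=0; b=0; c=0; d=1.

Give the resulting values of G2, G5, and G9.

G2 = 0, G5 = 0, G9 = 0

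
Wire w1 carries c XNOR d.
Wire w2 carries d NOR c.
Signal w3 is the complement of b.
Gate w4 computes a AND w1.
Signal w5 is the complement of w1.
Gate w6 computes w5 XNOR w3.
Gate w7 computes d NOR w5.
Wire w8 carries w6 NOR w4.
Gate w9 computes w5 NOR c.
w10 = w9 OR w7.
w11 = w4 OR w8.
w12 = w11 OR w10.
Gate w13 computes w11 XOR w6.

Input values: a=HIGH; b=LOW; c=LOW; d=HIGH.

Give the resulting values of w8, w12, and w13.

w8 = LOW; w12 = LOW; w13 = HIGH

w1 = c XNOR d = LOW XNOR HIGH = LOW
w3 = NOT b = NOT LOW = HIGH
w4 = a AND w1 = HIGH AND LOW = LOW
w5 = NOT w1 = NOT LOW = HIGH
w6 = w5 XNOR w3 = HIGH XNOR HIGH = HIGH
w7 = d NOR w5 = HIGH NOR HIGH = LOW
w8 = w6 NOR w4 = HIGH NOR LOW = LOW
w9 = w5 NOR c = HIGH NOR LOW = LOW
w10 = w9 OR w7 = LOW OR LOW = LOW
w11 = w4 OR w8 = LOW OR LOW = LOW
w12 = w11 OR w10 = LOW OR LOW = LOW
w13 = w11 XOR w6 = LOW XOR HIGH = HIGH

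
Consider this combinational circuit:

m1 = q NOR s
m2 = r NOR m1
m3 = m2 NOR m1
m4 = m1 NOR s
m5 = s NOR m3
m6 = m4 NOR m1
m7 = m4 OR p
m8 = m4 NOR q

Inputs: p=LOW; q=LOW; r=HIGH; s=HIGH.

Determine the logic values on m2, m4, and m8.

m2 = LOW; m4 = LOW; m8 = HIGH

m1 = q NOR s = LOW NOR HIGH = LOW
m2 = r NOR m1 = HIGH NOR LOW = LOW
m4 = m1 NOR s = LOW NOR HIGH = LOW
m8 = m4 NOR q = LOW NOR LOW = HIGH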